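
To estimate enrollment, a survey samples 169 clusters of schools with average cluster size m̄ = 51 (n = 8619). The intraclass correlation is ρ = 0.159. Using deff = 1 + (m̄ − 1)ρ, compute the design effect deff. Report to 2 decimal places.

deff = 1 + (51 − 1)·0.159 = 1 + 7.95 = 8.95.

8.95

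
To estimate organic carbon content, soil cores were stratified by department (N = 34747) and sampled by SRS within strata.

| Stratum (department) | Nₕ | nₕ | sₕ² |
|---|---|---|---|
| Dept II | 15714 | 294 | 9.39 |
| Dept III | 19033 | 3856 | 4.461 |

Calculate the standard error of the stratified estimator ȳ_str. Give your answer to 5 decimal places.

Var(ȳ_str) = Σₕ Wₕ²(1 − fₕ)sₕ²/nₕ with Wₕ = Nₕ/N, N = 34747.
Dept II: Wₕ = 0.45224048; term = 0.45224048²·(1 − 0.01870943)·9.39/294 = 0.0064099517.
Dept III: Wₕ = 0.54775952; term = 0.54775952²·(1 − 0.20259549)·4.461/3856 = 2.7679214 × 10^-4.
Sum = 0.0066867438.
SE = √(0.0066867438) = 0.08177.

0.08177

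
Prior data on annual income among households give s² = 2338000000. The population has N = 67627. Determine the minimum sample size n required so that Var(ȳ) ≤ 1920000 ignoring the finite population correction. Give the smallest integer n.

Without fpc, n₀ = s²/D = 2338000000/1920000 = 1217.7083.
Rounding up, n = 1218.

1218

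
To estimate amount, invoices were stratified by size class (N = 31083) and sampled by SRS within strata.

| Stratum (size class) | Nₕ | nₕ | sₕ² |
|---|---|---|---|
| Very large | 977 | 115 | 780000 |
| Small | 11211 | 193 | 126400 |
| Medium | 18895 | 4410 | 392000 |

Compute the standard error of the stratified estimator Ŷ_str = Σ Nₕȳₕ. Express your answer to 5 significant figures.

Var(Ŷ_str) = Σₕ Nₕ²(1 − fₕ)sₕ²/nₕ.
Very large: 977²·(1 − 115/977)·780000/115 = 5.7121367 × 10^9.
Small: 11211²·(1 − 193/11211)·126400/193 = 8.0897832 × 10^10.
Medium: 18895²·(1 − 4410/18895)·392000/4410 = 2.4328362 × 10^10.
Sum = 1.1093833 × 10^11.
SE = √(1.1093833 × 10^11) = 333070.

333070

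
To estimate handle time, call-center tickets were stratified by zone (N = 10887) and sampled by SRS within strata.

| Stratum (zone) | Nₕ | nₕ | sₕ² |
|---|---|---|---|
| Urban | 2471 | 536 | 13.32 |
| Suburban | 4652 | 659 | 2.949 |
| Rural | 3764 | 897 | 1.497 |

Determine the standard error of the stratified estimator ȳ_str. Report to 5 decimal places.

Var(ȳ_str) = Σₕ Wₕ²(1 − fₕ)sₕ²/nₕ with Wₕ = Nₕ/N, N = 10887.
Urban: Wₕ = 0.22696794; term = 0.22696794²·(1 − 0.21691623)·13.32/536 = 0.0010024823.
Suburban: Wₕ = 0.42729861; term = 0.42729861²·(1 − 0.14165950)·2.949/659 = 7.0131306 × 10^-4.
Rural: Wₕ = 0.34573344; term = 0.34573344²·(1 − 0.23831031)·1.497/897 = 1.5194633 × 10^-4.
Sum = 0.0018557417.
SE = √(0.0018557417) = 0.04308.

0.04308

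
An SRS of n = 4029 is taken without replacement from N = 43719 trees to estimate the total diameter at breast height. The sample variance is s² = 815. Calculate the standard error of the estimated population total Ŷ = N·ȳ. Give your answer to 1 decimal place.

Var(Ŷ) = N²·Var(ȳ) = N²·(1 − n/N)·s²/n.
f = 4029/43719 = 0.09215673; Var(ȳ) = 0.90784327·815/4029 = 0.18364166.
Var(Ŷ) = 43719² · 0.18364166 = 3.5100366 × 10^8.
SE(Ŷ) = √(3.5100366 × 10^8) = 18735.1.

18735.1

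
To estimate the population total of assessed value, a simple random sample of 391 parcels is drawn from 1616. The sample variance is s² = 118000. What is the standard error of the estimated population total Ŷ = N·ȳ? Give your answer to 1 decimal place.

24442.3

Var(Ŷ) = N²·Var(ȳ) = N²·(1 − n/N)·s²/n.
f = 391/1616 = 0.24195545; Var(ȳ) = 0.75804455·118000/391 = 228.77048.
Var(Ŷ) = 1616² · 228.77048 = 5.9742404 × 10^8.
SE(Ŷ) = √(5.9742404 × 10^8) = 24442.3.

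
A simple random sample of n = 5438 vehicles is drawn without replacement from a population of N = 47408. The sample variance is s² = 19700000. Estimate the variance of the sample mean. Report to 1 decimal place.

3207.1

Under SRS without replacement, Var(ȳ) = (1 − f)·s²/n with f = n/N = 5438/47408 = 0.11470638.
Var(ȳ) = (1 − 0.11470638)·19700000/5438 = 0.88529362·3622.6554 = 3207.1137.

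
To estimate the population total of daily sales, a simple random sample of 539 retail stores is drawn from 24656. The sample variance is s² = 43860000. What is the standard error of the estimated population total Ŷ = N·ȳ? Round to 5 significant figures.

Var(Ŷ) = N²·Var(ȳ) = N²·(1 − n/N)·s²/n.
f = 539/24656 = 0.02186080; Var(ȳ) = 0.97813920·43860000/539 = 79594.035.
Var(Ŷ) = 24656² · 79594.035 = 4.8386673 × 10^13.
SE(Ŷ) = √(4.8386673 × 10^13) = 6.9561 × 10^6.

6.9561 × 10^6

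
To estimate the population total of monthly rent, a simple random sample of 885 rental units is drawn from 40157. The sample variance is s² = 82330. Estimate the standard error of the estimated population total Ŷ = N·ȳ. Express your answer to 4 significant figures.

383000

Var(Ŷ) = N²·Var(ȳ) = N²·(1 − n/N)·s²/n.
f = 885/40157 = 0.02203850; Var(ȳ) = 0.97796150·82330/885 = 90.978046.
Var(Ŷ) = 40157² · 90.978046 = 1.467098 × 10^11.
SE(Ŷ) = √(1.467098 × 10^11) = 383000.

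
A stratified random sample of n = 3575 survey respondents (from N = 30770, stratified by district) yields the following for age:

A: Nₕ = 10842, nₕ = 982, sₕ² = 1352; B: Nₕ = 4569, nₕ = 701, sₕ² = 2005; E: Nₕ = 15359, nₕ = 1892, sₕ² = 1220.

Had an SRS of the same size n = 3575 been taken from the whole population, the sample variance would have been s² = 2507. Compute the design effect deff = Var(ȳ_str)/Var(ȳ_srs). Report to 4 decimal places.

0.5642

Var(ȳ_str) = Σ Wₕ²(1−fₕ)sₕ²/nₕ with Wₕ = Nₕ/30770:
  A: (10842/30770)²·(1−982/10842)·1352/982 = 0.15545208
  B: (4569/30770)²·(1−701/4569)·2005/701 = 0.053388656
  E: (15359/30770)²·(1−1892/15359)·1220/1892 = 0.14086967
  → Var(ȳ_str) = 0.34971041.
Var(ȳ_srs) = (1 − 3575/30770)·2507/3575 = 0.61978328.
deff = 0.34971041 / 0.61978328 = 0.5642.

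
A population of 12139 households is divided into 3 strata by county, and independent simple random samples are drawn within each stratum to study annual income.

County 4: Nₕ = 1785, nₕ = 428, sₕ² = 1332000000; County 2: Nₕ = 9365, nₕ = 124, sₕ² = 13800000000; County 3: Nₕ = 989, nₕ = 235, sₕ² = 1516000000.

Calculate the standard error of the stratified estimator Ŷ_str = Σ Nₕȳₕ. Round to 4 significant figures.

9.820 × 10^7

Var(Ŷ_str) = Σₕ Nₕ²(1 − fₕ)sₕ²/nₕ.
County 4: 1785²·(1 − 428/1785)·1332000000/428 = 7.5383886 × 10^12.
County 2: 9365²·(1 − 124/9365)·13800000000/124 = 9.6312832 × 10^15.
County 3: 989²·(1 − 235/989)·1516000000/235 = 4.810597 × 10^12.
Sum = 9.6436322 × 10^15.
SE = √(9.6436322 × 10^15) = 9.820 × 10^7.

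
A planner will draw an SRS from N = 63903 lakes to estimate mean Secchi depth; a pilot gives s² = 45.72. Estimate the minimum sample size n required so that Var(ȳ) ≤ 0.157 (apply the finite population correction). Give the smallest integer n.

290

Without fpc, n₀ = s²/D = 45.72/0.157 = 291.2102.
With fpc, (1 − n/N)·s²/n ≤ D requires n ≥ n₀/(1 + n₀/N) = 291.2102/(1 + 291.2102/63903) = 289.8892.
Rounding up, n = 290.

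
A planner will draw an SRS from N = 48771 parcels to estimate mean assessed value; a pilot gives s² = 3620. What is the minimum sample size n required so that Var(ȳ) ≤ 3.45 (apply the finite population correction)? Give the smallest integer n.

1028

Without fpc, n₀ = s²/D = 3620/3.45 = 1049.2754.
With fpc, (1 − n/N)·s²/n ≤ D requires n ≥ n₀/(1 + n₀/N) = 1049.2754/(1 + 1049.2754/48771) = 1027.1764.
Rounding up, n = 1028.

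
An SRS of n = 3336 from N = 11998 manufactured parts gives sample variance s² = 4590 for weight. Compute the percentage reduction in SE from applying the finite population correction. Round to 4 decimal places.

15.0321

f = n/N = 3336/11998 = 0.27804634.
SE_no-fpc = √(s²/n) = 1.1729873; SE_fpc = √((1−f)s²/n) = 0.99666219.
Ratio = √(1−f) = 0.84967856. Reduction = 100·(1 − 0.84967856) = 15.0321%.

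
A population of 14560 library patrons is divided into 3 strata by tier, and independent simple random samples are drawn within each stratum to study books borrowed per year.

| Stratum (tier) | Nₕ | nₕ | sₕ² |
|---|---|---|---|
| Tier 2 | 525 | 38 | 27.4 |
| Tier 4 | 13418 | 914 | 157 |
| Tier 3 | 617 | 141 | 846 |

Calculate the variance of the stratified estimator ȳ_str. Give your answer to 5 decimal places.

Var(ȳ_str) = Σₕ Wₕ²(1 − fₕ)sₕ²/nₕ with Wₕ = Nₕ/N, N = 14560.
Tier 2: Wₕ = 0.03605769; term = 0.03605769²·(1 − 0.07238095)·27.4/38 = 8.6962593 × 10^-4.
Tier 4: Wₕ = 0.92156593; term = 0.92156593²·(1 − 0.06811745)·157/914 = 0.13594632.
Tier 3: Wₕ = 0.04237637; term = 0.04237637²·(1 − 0.22852512)·846/141 = 0.0083122887.
Sum = 0.14512823.

0.14513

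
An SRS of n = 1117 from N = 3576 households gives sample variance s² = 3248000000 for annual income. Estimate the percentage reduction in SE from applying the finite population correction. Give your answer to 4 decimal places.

f = n/N = 1117/3576 = 0.31236018.
SE_no-fpc = √(s²/n) = 1705.224; SE_fpc = √((1−f)s²/n) = 1414.0408.
Ratio = √(1−f) = 0.82924051. Reduction = 100·(1 − 0.82924051) = 17.0759%.

17.0759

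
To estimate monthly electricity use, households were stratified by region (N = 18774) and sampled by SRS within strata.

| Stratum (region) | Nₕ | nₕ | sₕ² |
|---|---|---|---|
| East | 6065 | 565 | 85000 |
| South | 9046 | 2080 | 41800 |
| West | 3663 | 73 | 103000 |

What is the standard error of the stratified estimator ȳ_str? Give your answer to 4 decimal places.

Var(ȳ_str) = Σₕ Wₕ²(1 − fₕ)sₕ²/nₕ with Wₕ = Nₕ/N, N = 18774.
East: Wₕ = 0.32305316; term = 0.32305316²·(1 − 0.09315746)·85000/565 = 14.238044.
South: Wₕ = 0.48183658; term = 0.48183658²·(1 − 0.22993588)·41800/2080 = 3.5928524.
West: Wₕ = 0.19511026; term = 0.19511026²·(1 − 0.01992902)·103000/73 = 52.641967.
Sum = 70.472863.
SE = √(70.472863) = 8.3948.

8.3948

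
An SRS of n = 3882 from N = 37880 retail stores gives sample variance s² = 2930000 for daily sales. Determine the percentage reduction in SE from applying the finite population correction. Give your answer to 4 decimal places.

f = n/N = 3882/37880 = 0.10248152.
SE_no-fpc = √(s²/n) = 27.472997; SE_fpc = √((1−f)s²/n) = 26.027218.
Ratio = √(1−f) = 0.94737452. Reduction = 100·(1 − 0.94737452) = 5.2625%.

5.2625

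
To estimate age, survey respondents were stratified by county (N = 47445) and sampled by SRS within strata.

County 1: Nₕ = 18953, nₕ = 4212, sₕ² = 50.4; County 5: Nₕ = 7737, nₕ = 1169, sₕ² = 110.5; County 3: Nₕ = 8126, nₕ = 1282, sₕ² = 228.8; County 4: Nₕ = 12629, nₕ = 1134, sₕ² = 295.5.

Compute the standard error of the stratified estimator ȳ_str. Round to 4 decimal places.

0.1576

Var(ȳ_str) = Σₕ Wₕ²(1 − fₕ)sₕ²/nₕ with Wₕ = Nₕ/N, N = 47445.
County 1: Wₕ = 0.39947307; term = 0.39947307²·(1 − 0.22223395)·50.4/4212 = 0.0014851358.
County 5: Wₕ = 0.16307303; term = 0.16307303²·(1 − 0.15109215)·110.5/1169 = 0.0021338928.
County 3: Wₕ = 0.17127200; term = 0.17127200²·(1 − 0.15776520)·228.8/1282 = 0.0044093433.
County 4: Wₕ = 0.26618189; term = 0.26618189²·(1 − 0.08979333)·295.5/1134 = 0.016805114.
Sum = 0.024833486.
SE = √(0.024833486) = 0.1576.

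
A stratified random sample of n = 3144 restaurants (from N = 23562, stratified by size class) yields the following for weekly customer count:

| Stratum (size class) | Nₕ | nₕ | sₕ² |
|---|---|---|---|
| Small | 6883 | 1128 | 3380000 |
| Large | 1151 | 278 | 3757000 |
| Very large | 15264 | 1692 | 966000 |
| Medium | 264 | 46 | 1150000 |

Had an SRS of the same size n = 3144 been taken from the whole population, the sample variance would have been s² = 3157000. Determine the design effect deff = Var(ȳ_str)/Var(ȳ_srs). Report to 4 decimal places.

0.5216

Var(ȳ_str) = Σ Wₕ²(1−fₕ)sₕ²/nₕ with Wₕ = Nₕ/23562:
  Small: (6883/23562)²·(1−1128/6883)·3380000/1128 = 213.79936
  Large: (1151/23562)²·(1−278/1151)·3757000/278 = 24.460293
  Very large: (15264/23562)²·(1−1692/15264)·966000/1692 = 213.04173
  Medium: (264/23562)²·(1−46/264)·1150000/46 = 2.5916487
  → Var(ȳ_str) = 453.89303.
Var(ȳ_srs) = (1 − 3144/23562)·3157000/3144 = 870.14793.
deff = 453.89303 / 870.14793 = 0.5216.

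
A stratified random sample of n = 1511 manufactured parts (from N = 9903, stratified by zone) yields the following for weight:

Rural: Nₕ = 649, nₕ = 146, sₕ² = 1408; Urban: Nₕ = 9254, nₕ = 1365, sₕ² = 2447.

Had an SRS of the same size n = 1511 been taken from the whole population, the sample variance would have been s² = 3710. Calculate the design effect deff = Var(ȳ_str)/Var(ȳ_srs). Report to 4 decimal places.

Var(ȳ_str) = Σ Wₕ²(1−fₕ)sₕ²/nₕ with Wₕ = Nₕ/9903:
  Rural: (649/9903)²·(1−146/649)·1408/146 = 0.032101766
  Urban: (9254/9903)²·(1−1365/9254)·2447/1365 = 1.3345019
  → Var(ȳ_str) = 1.3666037.
Var(ȳ_srs) = (1 − 1511/9903)·3710/1511 = 2.0806936.
deff = 1.3666037 / 2.0806936 = 0.6568.

0.6568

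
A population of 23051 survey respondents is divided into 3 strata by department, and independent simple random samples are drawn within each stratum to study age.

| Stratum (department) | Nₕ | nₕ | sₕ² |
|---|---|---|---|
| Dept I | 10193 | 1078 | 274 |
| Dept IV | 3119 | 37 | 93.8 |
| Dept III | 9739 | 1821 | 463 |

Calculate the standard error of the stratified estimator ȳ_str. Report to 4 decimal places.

Var(ȳ_str) = Σₕ Wₕ²(1 − fₕ)sₕ²/nₕ with Wₕ = Nₕ/N, N = 23051.
Dept I: Wₕ = 0.44219340; term = 0.44219340²·(1 − 0.10575885)·274/1078 = 0.044443777.
Dept IV: Wₕ = 0.13530866; term = 0.13530866²·(1 − 0.01186278)·93.8/37 = 0.045863752.
Dept III: Wₕ = 0.42249794; term = 0.42249794²·(1 − 0.18698018)·463/1821 = 0.036899575.
Sum = 0.1272071.
SE = √(0.1272071) = 0.3567.

0.3567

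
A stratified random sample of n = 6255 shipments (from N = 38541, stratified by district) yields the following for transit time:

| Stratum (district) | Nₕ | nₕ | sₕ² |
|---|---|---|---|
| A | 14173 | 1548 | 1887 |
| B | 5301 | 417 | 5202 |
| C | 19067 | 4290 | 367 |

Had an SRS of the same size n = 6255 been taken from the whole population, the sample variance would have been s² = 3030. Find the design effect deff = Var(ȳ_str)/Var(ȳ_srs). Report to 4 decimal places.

0.9377

Var(ȳ_str) = Σ Wₕ²(1−fₕ)sₕ²/nₕ with Wₕ = Nₕ/38541:
  A: (14173/38541)²·(1−1548/14173)·1887/1548 = 0.14684128
  B: (5301/38541)²·(1−417/5301)·5202/417 = 0.21743117
  C: (19067/38541)²·(1−4290/19067)·367/4290 = 0.016226747
  → Var(ȳ_str) = 0.3804992.
Var(ȳ_srs) = (1 − 6255/38541)·3030/6255 = 0.40579489.
deff = 0.3804992 / 0.40579489 = 0.9377.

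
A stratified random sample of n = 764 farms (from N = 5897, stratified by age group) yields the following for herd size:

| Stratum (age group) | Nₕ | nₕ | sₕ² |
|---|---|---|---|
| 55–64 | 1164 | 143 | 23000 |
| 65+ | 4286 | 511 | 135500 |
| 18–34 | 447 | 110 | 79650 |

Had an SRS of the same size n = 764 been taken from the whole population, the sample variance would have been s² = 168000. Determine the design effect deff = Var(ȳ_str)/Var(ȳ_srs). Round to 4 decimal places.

0.6897

Var(ȳ_str) = Σ Wₕ²(1−fₕ)sₕ²/nₕ with Wₕ = Nₕ/5897:
  55–64: (1164/5897)²·(1−143/1164)·23000/143 = 5.4967789
  65+: (4286/5897)²·(1−511/4286)·135500/511 = 123.37446
  18–34: (447/5897)²·(1−110/447)·79650/110 = 3.1366659
  → Var(ȳ_str) = 132.0079.
Var(ȳ_srs) = (1 − 764/5897)·168000/764 = 191.40623.
deff = 132.0079 / 191.40623 = 0.6897.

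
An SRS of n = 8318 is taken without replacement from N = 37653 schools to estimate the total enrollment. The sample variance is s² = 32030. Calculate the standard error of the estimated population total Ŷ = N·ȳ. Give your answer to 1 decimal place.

Var(Ŷ) = N²·Var(ȳ) = N²·(1 − n/N)·s²/n.
f = 8318/37653 = 0.22091201; Var(ȳ) = 0.77908799·32030/8318 = 3.0000226.
Var(Ŷ) = 37653² · 3.0000226 = 4.2532773 × 10^9.
SE(Ŷ) = √(4.2532773 × 10^9) = 65217.2.

65217.2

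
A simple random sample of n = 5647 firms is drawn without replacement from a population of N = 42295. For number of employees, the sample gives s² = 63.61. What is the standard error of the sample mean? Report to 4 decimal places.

0.0988

Under SRS without replacement, Var(ȳ) = (1 − f)·s²/n with f = n/N = 5647/42295 = 0.13351460.
Var(ȳ) = (1 − 0.13351460)·63.61/5647 = 0.86648540·0.011264388 = 0.0097604279.
SE(ȳ) = √(0.0097604279) = 0.0988.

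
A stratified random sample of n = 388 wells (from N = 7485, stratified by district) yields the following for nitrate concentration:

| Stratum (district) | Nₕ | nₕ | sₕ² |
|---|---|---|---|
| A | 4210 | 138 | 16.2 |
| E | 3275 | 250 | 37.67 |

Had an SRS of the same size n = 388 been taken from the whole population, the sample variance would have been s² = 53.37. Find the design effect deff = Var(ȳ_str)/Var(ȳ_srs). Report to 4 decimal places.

0.4797

Var(ȳ_str) = Σ Wₕ²(1−fₕ)sₕ²/nₕ with Wₕ = Nₕ/7485:
  A: (4210/7485)²·(1−138/4210)·16.2/138 = 0.035920484
  E: (3275/7485)²·(1−250/3275)·37.67/250 = 0.026644568
  → Var(ȳ_str) = 0.062565052.
Var(ȳ_srs) = (1 − 388/7485)·53.37/388 = 0.13042129.
deff = 0.062565052 / 0.13042129 = 0.4797.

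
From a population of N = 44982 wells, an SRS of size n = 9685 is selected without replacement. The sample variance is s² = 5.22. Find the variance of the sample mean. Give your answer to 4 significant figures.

Under SRS without replacement, Var(ȳ) = (1 − f)·s²/n with f = n/N = 9685/44982 = 0.21530835.
Var(ȳ) = (1 − 0.21530835)·5.22/9685 = 0.78469165·5.389778 × 10^-4 = 4.2293138 × 10^-4.

4.229 × 10^-4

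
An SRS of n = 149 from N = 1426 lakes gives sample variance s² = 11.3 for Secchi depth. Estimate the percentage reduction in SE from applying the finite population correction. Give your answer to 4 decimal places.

f = n/N = 149/1426 = 0.10448808.
SE_no-fpc = √(s²/n) = 0.27538868; SE_fpc = √((1−f)s²/n) = 0.26060442.
Ratio = √(1−f) = 0.94631492. Reduction = 100·(1 − 0.94631492) = 5.3685%.

5.3685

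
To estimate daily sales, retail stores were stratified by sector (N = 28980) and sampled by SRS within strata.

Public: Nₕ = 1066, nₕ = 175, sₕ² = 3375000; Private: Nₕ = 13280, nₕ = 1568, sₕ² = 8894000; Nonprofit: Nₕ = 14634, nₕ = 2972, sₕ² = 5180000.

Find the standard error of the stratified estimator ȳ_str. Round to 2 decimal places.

Var(ȳ_str) = Σₕ Wₕ²(1 − fₕ)sₕ²/nₕ with Wₕ = Nₕ/N, N = 28980.
Public: Wₕ = 0.03678399; term = 0.03678399²·(1 − 0.16416510)·3375000/175 = 21.810914.
Private: Wₕ = 0.45824707; term = 0.45824707²·(1 − 0.11807229)·8894000/1568 = 1050.4695.
Nonprofit: Wₕ = 0.50496894; term = 0.50496894²·(1 − 0.20308870)·5180000/2972 = 354.17694.
Sum = 1426.4574.
SE = √(1426.4574) = 37.77.

37.77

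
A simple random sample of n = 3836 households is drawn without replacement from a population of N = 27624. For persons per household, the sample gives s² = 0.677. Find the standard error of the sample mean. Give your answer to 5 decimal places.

Under SRS without replacement, Var(ȳ) = (1 − f)·s²/n with f = n/N = 3836/27624 = 0.13886476.
Var(ȳ) = (1 − 0.13886476)·0.677/3836 = 0.86113524·1.7648592 × 10^-4 = 1.5197825 × 10^-4.
SE(ȳ) = √(1.5197825 × 10^-4) = 0.01233.

0.01233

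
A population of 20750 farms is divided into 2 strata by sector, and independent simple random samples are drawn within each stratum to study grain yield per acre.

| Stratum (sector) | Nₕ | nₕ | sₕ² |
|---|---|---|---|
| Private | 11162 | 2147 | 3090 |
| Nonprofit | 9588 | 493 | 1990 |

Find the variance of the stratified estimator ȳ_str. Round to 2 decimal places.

1.15

Var(ȳ_str) = Σₕ Wₕ²(1 − fₕ)sₕ²/nₕ with Wₕ = Nₕ/N, N = 20750.
Private: Wₕ = 0.53792771; term = 0.53792771²·(1 − 0.19234904)·3090/2147 = 0.33635507.
Nonprofit: Wₕ = 0.46207229; term = 0.46207229²·(1 − 0.05141844)·1990/493 = 0.81752433.
Sum = 1.1538794.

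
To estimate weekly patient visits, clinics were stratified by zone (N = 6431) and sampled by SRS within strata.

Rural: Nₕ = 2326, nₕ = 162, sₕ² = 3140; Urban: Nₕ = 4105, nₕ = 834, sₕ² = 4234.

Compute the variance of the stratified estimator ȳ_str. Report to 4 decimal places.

4.0072

Var(ȳ_str) = Σₕ Wₕ²(1 − fₕ)sₕ²/nₕ with Wₕ = Nₕ/N, N = 6431.
Rural: Wₕ = 0.36168559; term = 0.36168559²·(1 − 0.06964746)·3140/162 = 2.3589818.
Urban: Wₕ = 0.63831441; term = 0.63831441²·(1 − 0.20316687)·4234/834 = 1.6482439.
Sum = 4.0072257.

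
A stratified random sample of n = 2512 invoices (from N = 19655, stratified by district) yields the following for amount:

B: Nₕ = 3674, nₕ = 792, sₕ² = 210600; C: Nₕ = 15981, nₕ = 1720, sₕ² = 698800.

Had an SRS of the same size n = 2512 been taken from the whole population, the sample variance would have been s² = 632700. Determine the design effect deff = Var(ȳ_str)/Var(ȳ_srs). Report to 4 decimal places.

Var(ȳ_str) = Σ Wₕ²(1−fₕ)sₕ²/nₕ with Wₕ = Nₕ/19655:
  B: (3674/19655)²·(1−792/3674)·210600/792 = 7.2881989
  C: (15981/19655)²·(1−1720/15981)·698800/1720 = 239.68027
  → Var(ȳ_str) = 246.96847.
Var(ȳ_srs) = (1 − 2512/19655)·632700/2512 = 219.68074.
deff = 246.96847 / 219.68074 = 1.1242.

1.1242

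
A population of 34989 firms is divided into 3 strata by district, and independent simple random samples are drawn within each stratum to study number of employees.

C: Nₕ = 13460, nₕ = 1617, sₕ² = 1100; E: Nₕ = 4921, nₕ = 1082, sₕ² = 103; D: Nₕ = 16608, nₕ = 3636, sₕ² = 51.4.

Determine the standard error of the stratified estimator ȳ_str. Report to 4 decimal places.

Var(ȳ_str) = Σₕ Wₕ²(1 − fₕ)sₕ²/nₕ with Wₕ = Nₕ/N, N = 34989.
C: Wₕ = 0.38469233; term = 0.38469233²·(1 − 0.12013373)·1100/1617 = 0.088578107.
E: Wₕ = 0.14064420; term = 0.14064420²·(1 − 0.21987401)·103/1082 = 0.0014689884.
D: Wₕ = 0.47466347; term = 0.47466347²·(1 − 0.21893064)·51.4/3636 = 0.0024877141.
Sum = 0.09253481.
SE = √(0.09253481) = 0.3042.

0.3042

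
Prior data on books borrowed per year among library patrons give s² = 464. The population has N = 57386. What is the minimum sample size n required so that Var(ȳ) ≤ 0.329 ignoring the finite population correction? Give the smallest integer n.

Without fpc, n₀ = s²/D = 464/0.329 = 1410.3343.
Rounding up, n = 1411.

1411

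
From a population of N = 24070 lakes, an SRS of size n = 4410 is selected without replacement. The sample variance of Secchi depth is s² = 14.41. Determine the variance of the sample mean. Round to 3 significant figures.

0.00267

Under SRS without replacement, Var(ȳ) = (1 − f)·s²/n with f = n/N = 4410/24070 = 0.18321562.
Var(ȳ) = (1 − 0.18321562)·14.41/4410 = 0.81678438·0.0032675737 = 0.0026689032.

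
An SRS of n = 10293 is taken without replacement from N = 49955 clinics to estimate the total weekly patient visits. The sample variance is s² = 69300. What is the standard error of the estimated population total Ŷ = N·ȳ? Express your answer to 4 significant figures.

Var(Ŷ) = N²·Var(ȳ) = N²·(1 − n/N)·s²/n.
f = 10293/49955 = 0.20604544; Var(ȳ) = 0.79395456·69300/10293 = 5.3454825.
Var(Ŷ) = 49955² · 5.3454825 = 1.3339662 × 10^10.
SE(Ŷ) = √(1.3339662 × 10^10) = 115500.

115500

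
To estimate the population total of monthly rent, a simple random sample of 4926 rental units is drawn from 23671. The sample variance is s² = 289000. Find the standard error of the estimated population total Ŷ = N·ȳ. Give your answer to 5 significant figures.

Var(Ŷ) = N²·Var(ȳ) = N²·(1 − n/N)·s²/n.
f = 4926/23671 = 0.20810274; Var(ȳ) = 0.79189726·289000/4926 = 46.459259.
Var(Ŷ) = 23671² · 46.459259 = 2.6031877 × 10^10.
SE(Ŷ) = √(2.6031877 × 10^10) = 161340.

161340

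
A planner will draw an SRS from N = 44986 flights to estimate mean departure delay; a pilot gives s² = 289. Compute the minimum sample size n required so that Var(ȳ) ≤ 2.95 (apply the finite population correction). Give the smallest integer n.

98

Without fpc, n₀ = s²/D = 289/2.95 = 97.9661.
With fpc, (1 − n/N)·s²/n ≤ D requires n ≥ n₀/(1 + n₀/N) = 97.9661/(1 + 97.9661/44986) = 97.7532.
Rounding up, n = 98.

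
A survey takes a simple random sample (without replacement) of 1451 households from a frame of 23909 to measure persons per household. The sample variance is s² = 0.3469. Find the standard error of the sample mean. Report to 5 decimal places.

0.01499

Under SRS without replacement, Var(ȳ) = (1 − f)·s²/n with f = n/N = 1451/23909 = 0.06068844.
Var(ȳ) = (1 − 0.06068844)·0.3469/1451 = 0.93931156·2.390765 × 10^-4 = 2.2456732 × 10^-4.
SE(ȳ) = √(2.2456732 × 10^-4) = 0.01499.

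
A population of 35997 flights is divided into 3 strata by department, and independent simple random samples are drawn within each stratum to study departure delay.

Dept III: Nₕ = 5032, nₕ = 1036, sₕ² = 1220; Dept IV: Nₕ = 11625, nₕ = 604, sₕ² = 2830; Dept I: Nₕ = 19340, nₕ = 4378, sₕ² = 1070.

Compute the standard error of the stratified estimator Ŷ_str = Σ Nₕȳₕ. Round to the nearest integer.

26357

Var(Ŷ_str) = Σₕ Nₕ²(1 − fₕ)sₕ²/nₕ.
Dept III: 5032²·(1 − 1036/5032)·1220/1036 = 2.3679154 × 10^7.
Dept IV: 11625²·(1 − 604/11625)·2830/604 = 6.0029325 × 10^8.
Dept I: 19340²·(1 − 4378/19340)·1070/4378 = 7.0721936 × 10^7.
Sum = 6.9469434 × 10^8.
SE = √(6.9469434 × 10^8) = 26357.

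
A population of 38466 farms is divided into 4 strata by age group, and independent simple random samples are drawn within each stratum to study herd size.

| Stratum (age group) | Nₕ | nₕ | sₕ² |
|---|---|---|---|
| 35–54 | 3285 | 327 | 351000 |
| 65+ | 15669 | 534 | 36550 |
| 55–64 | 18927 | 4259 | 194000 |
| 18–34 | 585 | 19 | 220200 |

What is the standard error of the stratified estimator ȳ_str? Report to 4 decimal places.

Var(ȳ_str) = Σₕ Wₕ²(1 − fₕ)sₕ²/nₕ with Wₕ = Nₕ/N, N = 38466.
35–54: Wₕ = 0.08540009; term = 0.08540009²·(1 − 0.09954338)·351000/327 = 7.0491841.
65+: Wₕ = 0.40734675; term = 0.40734675²·(1 − 0.03408003)·36550/534 = 10.970231.
55–64: Wₕ = 0.49204492; term = 0.49204492²·(1 − 0.22502245)·194000/4259 = 8.546587.
18–34: Wₕ = 0.01520824; term = 0.01520824²·(1 − 0.03247863)·220200/19 = 2.5934743.
Sum = 29.159476.
SE = √(29.159476) = 5.4000.

5.4000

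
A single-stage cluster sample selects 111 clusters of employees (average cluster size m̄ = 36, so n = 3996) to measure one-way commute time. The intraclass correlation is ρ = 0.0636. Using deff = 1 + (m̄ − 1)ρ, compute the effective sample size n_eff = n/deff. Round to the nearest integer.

deff = 1 + (36 − 1)·0.0636 = 1 + 2.226 = 3.226.
n_eff = 3996 / 3.226 = 1239.

1239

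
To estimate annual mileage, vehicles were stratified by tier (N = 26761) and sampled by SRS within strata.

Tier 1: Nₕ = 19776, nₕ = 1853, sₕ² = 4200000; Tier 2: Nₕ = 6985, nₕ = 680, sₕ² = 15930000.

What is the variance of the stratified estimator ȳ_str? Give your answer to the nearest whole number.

2562

Var(ȳ_str) = Σₕ Wₕ²(1 − fₕ)sₕ²/nₕ with Wₕ = Nₕ/N, N = 26761.
Tier 1: Wₕ = 0.73898584; term = 0.73898584²·(1 − 0.09369943)·4200000/1853 = 1121.8075.
Tier 2: Wₕ = 0.26101416; term = 0.26101416²·(1 − 0.09735147)·15930000/680 = 1440.6341.
Sum = 2562.4416.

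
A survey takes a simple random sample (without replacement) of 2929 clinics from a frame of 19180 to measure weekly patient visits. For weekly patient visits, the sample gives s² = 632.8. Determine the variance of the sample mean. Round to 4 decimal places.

Under SRS without replacement, Var(ȳ) = (1 − f)·s²/n with f = n/N = 2929/19180 = 0.15271116.
Var(ȳ) = (1 − 0.15271116)·632.8/2929 = 0.84728884·0.21604643 = 0.18305373.

0.1831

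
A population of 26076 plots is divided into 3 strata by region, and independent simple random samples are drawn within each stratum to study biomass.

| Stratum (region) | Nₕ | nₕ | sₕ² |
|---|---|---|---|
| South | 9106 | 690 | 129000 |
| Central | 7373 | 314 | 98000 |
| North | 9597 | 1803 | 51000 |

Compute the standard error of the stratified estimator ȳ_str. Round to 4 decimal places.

Var(ȳ_str) = Σₕ Wₕ²(1 − fₕ)sₕ²/nₕ with Wₕ = Nₕ/N, N = 26076.
South: Wₕ = 0.34921000; term = 0.34921000²·(1 − 0.07577421)·129000/690 = 21.071335.
Central: Wₕ = 0.28275042; term = 0.28275042²·(1 − 0.04258782)·98000/314 = 23.889216.
North: Wₕ = 0.36803958; term = 0.36803958²·(1 − 0.18787121)·51000/1803 = 3.1116332.
Sum = 48.072184.
SE = √(48.072184) = 6.9334.

6.9334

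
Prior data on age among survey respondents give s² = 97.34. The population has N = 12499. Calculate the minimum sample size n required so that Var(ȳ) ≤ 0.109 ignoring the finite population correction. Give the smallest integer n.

894

Without fpc, n₀ = s²/D = 97.34/0.109 = 893.0275.
Rounding up, n = 894.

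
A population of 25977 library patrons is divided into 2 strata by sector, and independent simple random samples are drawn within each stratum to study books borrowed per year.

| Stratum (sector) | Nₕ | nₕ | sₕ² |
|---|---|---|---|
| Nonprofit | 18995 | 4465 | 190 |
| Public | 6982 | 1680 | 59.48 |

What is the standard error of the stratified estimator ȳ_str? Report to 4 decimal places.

Var(ȳ_str) = Σₕ Wₕ²(1 − fₕ)sₕ²/nₕ with Wₕ = Nₕ/N, N = 25977.
Nonprofit: Wₕ = 0.73122377; term = 0.73122377²·(1 − 0.23506186)·190/4465 = 0.0174044.
Public: Wₕ = 0.26877623; term = 0.26877623²·(1 − 0.24061873)·59.48/1680 = 0.0019422416.
Sum = 0.019346642.
SE = √(0.019346642) = 0.1391.

0.1391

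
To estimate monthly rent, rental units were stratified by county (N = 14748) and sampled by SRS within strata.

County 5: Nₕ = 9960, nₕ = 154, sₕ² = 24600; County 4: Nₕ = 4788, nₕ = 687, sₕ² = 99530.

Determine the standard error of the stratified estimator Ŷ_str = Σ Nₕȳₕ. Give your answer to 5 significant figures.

Var(Ŷ_str) = Σₕ Nₕ²(1 − fₕ)sₕ²/nₕ.
County 5: 9960²·(1 − 154/9960)·24600/154 = 1.5601473 × 10^10.
County 4: 4788²·(1 − 687/4788)·99530/687 = 2.8447308 × 10^9.
Sum = 1.8446204 × 10^10.
SE = √(1.8446204 × 10^10) = 135820.

135820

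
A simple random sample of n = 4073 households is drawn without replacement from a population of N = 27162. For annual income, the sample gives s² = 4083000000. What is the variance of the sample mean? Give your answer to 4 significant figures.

852100

Under SRS without replacement, Var(ȳ) = (1 − f)·s²/n with f = n/N = 4073/27162 = 0.14995214.
Var(ȳ) = (1 − 0.14995214)·4083000000/4073 = 0.85004786·1.0024552 × 10^6 = 852134.89.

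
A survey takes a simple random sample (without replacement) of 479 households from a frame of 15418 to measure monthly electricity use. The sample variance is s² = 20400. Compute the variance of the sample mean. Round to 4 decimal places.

Under SRS without replacement, Var(ȳ) = (1 − f)·s²/n with f = n/N = 479/15418 = 0.03106758.
Var(ȳ) = (1 − 0.03106758)·20400/479 = 0.96893242·42.588727 = 41.265598.

41.2656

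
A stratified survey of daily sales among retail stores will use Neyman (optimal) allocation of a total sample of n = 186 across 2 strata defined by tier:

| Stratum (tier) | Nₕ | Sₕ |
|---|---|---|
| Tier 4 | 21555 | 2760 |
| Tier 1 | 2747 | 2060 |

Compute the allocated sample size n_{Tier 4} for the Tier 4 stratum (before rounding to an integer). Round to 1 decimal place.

169.8

Neyman allocation: nₕ = n·NₕSₕ / Σⱼ NⱼSⱼ.
Σ NⱼSⱼ = 21555·2760 + 2747·2060 = 6.515062 × 10^7.
n_{Tier 4} = 186·21555·2760 / (6.515062 × 10^7) = 169.8.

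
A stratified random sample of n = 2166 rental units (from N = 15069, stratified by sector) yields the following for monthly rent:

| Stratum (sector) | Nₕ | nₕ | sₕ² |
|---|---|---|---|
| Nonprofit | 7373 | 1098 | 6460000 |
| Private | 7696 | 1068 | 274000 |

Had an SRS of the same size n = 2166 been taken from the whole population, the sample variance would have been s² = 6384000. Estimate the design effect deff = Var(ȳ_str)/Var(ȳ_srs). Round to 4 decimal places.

Var(ȳ_str) = Σ Wₕ²(1−fₕ)sₕ²/nₕ with Wₕ = Nₕ/15069:
  Nonprofit: (7373/15069)²·(1−1098/7373)·6460000/1098 = 1198.7242
  Private: (7696/15069)²·(1−1068/7696)·274000/1068 = 57.631245
  → Var(ȳ_str) = 1256.3554.
Var(ȳ_srs) = (1 − 2166/15069)·6384000/2166 = 2523.7172.
deff = 1256.3554 / 2523.7172 = 0.4978.

0.4978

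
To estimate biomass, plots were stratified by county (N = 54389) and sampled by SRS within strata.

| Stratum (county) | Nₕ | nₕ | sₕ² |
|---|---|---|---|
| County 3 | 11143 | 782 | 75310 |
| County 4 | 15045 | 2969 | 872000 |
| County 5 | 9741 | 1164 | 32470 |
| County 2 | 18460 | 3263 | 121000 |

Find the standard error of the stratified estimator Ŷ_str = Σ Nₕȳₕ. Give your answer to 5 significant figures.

277870

Var(Ŷ_str) = Σₕ Nₕ²(1 − fₕ)sₕ²/nₕ.
County 3: 11143²·(1 − 782/11143)·75310/782 = 1.111859 × 10^10.
County 4: 15045²·(1 − 2969/15045)·872000/2969 = 5.3360708 × 10^10.
County 5: 9741²·(1 − 1164/9741)·32470/1164 = 2.3306028 × 10^9.
County 2: 18460²·(1 − 3263/18460)·121000/3263 = 1.0402982 × 10^10.
Sum = 7.7212883 × 10^10.
SE = √(7.7212883 × 10^10) = 277870.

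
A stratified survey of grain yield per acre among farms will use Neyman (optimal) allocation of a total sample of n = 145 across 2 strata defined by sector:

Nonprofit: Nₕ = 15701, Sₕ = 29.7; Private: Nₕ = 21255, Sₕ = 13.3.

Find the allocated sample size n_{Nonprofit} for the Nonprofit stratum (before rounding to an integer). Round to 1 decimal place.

Neyman allocation: nₕ = n·NₕSₕ / Σⱼ NⱼSⱼ.
Σ NⱼSⱼ = 15701·29.7 + 21255·13.3 = 749011.2.
n_{Nonprofit} = 145·15701·29.7 / 749011.2 = 90.3.

90.3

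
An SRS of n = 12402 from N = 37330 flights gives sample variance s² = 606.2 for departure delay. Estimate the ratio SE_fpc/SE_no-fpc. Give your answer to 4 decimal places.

f = n/N = 12402/37330 = 0.33222609.
SE_no-fpc = √(s²/n) = 0.22108644; SE_fpc = √((1−f)s²/n) = 0.18066616.
Ratio = √(1−f) = 0.81717434.

0.8172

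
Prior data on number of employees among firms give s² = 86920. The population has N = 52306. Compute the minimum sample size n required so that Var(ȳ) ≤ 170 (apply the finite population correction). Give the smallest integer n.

507

Without fpc, n₀ = s²/D = 86920/170 = 511.2941.
With fpc, (1 − n/N)·s²/n ≤ D requires n ≥ n₀/(1 + n₀/N) = 511.2941/(1 + 511.2941/52306) = 506.3446.
Rounding up, n = 507.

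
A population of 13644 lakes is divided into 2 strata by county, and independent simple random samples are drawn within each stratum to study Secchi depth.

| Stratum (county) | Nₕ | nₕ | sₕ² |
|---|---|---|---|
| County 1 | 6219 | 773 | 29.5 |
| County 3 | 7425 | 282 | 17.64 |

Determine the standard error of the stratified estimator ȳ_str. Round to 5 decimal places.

Var(ȳ_str) = Σₕ Wₕ²(1 − fₕ)sₕ²/nₕ with Wₕ = Nₕ/N, N = 13644.
County 1: Wₕ = 0.45580475; term = 0.45580475²·(1 − 0.12429651)·29.5/773 = 0.0069431619.
County 3: Wₕ = 0.54419525; term = 0.54419525²·(1 − 0.03797980)·17.64/282 = 0.017821455.
Sum = 0.024764617.
SE = √(0.024764617) = 0.15737.

0.15737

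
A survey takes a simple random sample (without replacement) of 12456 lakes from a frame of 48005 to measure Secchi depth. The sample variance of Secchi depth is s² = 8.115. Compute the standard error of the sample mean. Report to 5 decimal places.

0.02196

Under SRS without replacement, Var(ȳ) = (1 − f)·s²/n with f = n/N = 12456/48005 = 0.25947297.
Var(ȳ) = (1 − 0.25947297)·8.115/12456 = 0.74052703·6.5149326 × 10^-4 = 4.8244837 × 10^-4.
SE(ȳ) = √(4.8244837 × 10^-4) = 0.02196.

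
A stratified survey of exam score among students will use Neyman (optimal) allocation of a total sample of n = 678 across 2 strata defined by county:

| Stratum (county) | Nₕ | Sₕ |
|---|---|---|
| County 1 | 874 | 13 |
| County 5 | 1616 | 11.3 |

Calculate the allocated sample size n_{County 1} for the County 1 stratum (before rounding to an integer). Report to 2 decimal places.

Neyman allocation: nₕ = n·NₕSₕ / Σⱼ NⱼSⱼ.
Σ NⱼSⱼ = 874·13 + 1616·11.3 = 29622.8.
n_{County 1} = 678·874·13 / 29622.8 = 260.05.

260.05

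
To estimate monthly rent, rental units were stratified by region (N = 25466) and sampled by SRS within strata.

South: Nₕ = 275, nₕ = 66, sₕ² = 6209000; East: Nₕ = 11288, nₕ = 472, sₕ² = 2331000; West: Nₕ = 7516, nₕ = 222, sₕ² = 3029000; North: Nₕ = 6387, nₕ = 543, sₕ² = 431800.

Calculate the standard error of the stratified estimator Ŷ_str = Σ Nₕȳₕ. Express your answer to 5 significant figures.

Var(Ŷ_str) = Σₕ Nₕ²(1 − fₕ)sₕ²/nₕ.
South: 275²·(1 − 66/275)·6209000/66 = 5.4070042 × 10^9.
East: 11288²·(1 − 472/11288)·2331000/472 = 6.0295369 × 10^11.
West: 7516²·(1 − 222/7516)·3029000/222 = 7.4799523 × 10^11.
North: 6387²·(1 − 543/6387)·431800/543 = 2.9681779 × 10^10.
Sum = 1.3860377 × 10^12.
SE = √(1.3860377 × 10^12) = 1.1773 × 10^6.

1.1773 × 10^6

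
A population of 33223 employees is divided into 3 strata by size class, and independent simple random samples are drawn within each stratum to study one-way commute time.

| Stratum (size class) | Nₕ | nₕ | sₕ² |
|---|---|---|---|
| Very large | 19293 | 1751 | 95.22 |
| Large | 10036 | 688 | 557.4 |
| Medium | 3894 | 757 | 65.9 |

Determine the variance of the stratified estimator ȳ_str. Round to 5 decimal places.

Var(ȳ_str) = Σₕ Wₕ²(1 − fₕ)sₕ²/nₕ with Wₕ = Nₕ/N, N = 33223.
Very large: Wₕ = 0.58071216; term = 0.58071216²·(1 − 0.09075831)·95.22/1751 = 0.016674131.
Large: Wₕ = 0.30207988; term = 0.30207988²·(1 − 0.06855321)·557.4/688 = 0.068862088.
Medium: Wₕ = 0.11720796; term = 0.11720796²·(1 − 0.19440164)·65.9/757 = 9.6343475 × 10^-4.
Sum = 0.086499654.

0.08650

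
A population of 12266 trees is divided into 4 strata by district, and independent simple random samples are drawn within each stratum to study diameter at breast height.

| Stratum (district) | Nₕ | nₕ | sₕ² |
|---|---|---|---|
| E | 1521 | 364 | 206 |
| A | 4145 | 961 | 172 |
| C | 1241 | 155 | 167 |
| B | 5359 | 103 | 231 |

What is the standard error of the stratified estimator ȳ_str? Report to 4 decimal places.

0.6722

Var(ȳ_str) = Σₕ Wₕ²(1 − fₕ)sₕ²/nₕ with Wₕ = Nₕ/N, N = 12266.
E: Wₕ = 0.12400130; term = 0.12400130²·(1 − 0.23931624)·206/364 = 0.0066194589.
A: Wₕ = 0.33792597; term = 0.33792597²·(1 − 0.23184560)·172/961 = 0.015699894.
C: Wₕ = 0.10117398; term = 0.10117398²·(1 − 0.12489927)·167/155 = 0.009651181.
B: Wₕ = 0.43689874; term = 0.43689874²·(1 − 0.01922000)·231/103 = 0.41986333.
Sum = 0.45183386.
SE = √(0.45183386) = 0.6722.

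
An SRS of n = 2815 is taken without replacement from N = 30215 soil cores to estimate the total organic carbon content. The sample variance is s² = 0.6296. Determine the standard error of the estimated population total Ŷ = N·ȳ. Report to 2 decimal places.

Var(Ŷ) = N²·Var(ȳ) = N²·(1 − n/N)·s²/n.
f = 2815/30215 = 0.09316565; Var(ȳ) = 0.90683435·0.6296/2815 = 2.0282164 × 10^-4.
Var(Ŷ) = 30215² · (2.0282164 × 10^-4) = 185165.25.
SE(Ŷ) = √(185165.25) = 430.31.

430.31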